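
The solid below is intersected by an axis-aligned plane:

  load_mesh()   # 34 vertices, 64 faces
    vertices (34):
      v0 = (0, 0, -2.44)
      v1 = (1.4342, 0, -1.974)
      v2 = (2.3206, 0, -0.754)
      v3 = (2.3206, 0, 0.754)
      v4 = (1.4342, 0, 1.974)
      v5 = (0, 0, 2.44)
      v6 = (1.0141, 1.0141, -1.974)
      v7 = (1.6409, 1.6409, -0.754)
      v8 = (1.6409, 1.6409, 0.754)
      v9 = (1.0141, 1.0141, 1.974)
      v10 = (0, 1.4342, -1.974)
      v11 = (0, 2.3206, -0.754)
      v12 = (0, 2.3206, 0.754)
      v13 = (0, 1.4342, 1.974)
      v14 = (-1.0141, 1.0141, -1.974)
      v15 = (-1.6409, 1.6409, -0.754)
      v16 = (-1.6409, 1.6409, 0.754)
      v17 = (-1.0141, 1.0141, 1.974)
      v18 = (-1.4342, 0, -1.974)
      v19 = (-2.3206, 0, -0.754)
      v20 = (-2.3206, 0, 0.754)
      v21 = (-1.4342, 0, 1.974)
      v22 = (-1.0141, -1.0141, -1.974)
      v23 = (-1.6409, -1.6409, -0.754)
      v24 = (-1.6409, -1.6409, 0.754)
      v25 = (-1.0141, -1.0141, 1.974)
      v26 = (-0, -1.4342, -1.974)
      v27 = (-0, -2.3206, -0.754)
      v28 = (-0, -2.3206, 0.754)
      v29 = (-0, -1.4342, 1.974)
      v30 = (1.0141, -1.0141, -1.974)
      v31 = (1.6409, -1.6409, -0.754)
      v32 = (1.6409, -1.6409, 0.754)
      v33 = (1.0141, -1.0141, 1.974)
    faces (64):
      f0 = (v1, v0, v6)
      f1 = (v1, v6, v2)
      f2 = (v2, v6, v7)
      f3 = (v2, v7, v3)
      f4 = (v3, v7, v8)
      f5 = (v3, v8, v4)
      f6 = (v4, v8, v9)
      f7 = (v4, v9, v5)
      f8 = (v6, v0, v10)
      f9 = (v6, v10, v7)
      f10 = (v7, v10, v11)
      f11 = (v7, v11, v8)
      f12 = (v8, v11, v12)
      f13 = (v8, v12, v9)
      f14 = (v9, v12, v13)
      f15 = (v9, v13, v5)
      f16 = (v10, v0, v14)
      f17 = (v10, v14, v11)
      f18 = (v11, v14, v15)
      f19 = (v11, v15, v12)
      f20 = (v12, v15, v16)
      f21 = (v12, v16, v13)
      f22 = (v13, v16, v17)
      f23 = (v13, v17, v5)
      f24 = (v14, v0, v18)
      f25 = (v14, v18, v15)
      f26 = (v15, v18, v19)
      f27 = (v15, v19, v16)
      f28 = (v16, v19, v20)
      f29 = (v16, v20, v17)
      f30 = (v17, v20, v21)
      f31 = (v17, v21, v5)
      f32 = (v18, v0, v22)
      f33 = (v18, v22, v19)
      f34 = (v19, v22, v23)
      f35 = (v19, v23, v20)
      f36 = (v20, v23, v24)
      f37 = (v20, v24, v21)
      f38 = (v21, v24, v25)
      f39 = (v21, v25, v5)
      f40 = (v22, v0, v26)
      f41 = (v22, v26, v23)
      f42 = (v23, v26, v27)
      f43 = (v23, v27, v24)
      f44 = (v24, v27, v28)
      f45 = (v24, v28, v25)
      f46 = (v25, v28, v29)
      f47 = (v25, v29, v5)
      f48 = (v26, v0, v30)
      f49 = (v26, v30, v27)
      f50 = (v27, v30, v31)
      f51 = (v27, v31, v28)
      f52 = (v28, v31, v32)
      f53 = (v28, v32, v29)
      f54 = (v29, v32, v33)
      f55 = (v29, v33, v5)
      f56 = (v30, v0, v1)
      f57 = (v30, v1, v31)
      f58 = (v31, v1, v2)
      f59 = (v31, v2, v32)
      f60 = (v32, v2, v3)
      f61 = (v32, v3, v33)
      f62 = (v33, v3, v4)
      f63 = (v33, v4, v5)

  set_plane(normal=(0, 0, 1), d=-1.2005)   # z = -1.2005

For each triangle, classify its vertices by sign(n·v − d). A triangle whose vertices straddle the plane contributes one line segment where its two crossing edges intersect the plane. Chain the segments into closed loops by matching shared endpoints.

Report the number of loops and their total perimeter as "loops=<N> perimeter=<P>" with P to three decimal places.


loops=1 perimeter=12.222

Straddling triangles (16 of 64):
  (v1,v6,v2) [--+] → (1.84244, 0.371144, -1.2005)–(1.99619, 0, -1.2005)  len=0.4017
  (v2,v6,v7) [+-+] → (1.84244, 0.371144, -1.2005)–(1.4115, 1.4115, -1.2005)  len=1.1261
  (v6,v10,v7) [--+] → (1.04036, 1.56525, -1.2005)–(1.4115, 1.4115, -1.2005)  len=0.4017
  (v7,v10,v11) [+-+] → (1.04036, 1.56525, -1.2005)–(0, 1.99619, -1.2005)  len=1.1261
  (v10,v14,v11) [--+] → (-0.371144, 1.84244, -1.2005)–(0, 1.99619, -1.2005)  len=0.4017
  (v11,v14,v15) [+-+] → (-0.371144, 1.84244, -1.2005)–(-1.4115, 1.4115, -1.2005)  len=1.1261
  (v14,v18,v15) [--+] → (-1.56525, 1.04036, -1.2005)–(-1.4115, 1.4115, -1.2005)  len=0.4017
  (v15,v18,v19) [+-+] → (-1.56525, 1.04036, -1.2005)–(-1.99619, 0, -1.2005)  len=1.1261
  (v18,v22,v19) [--+] → (-1.84244, -0.371144, -1.2005)–(-1.99619, 0, -1.2005)  len=0.4017
  (v19,v22,v23) [+-+] → (-1.84244, -0.371144, -1.2005)–(-1.4115, -1.4115, -1.2005)  len=1.1261
  (v22,v26,v23) [--+] → (-1.04036, -1.56525, -1.2005)–(-1.4115, -1.4115, -1.2005)  len=0.4017
  (v23,v26,v27) [+-+] → (-1.04036, -1.56525, -1.2005)–(0, -1.99619, -1.2005)  len=1.1261
  (v26,v30,v27) [--+] → (0.371144, -1.84244, -1.2005)–(0, -1.99619, -1.2005)  len=0.4017
  (v27,v30,v31) [+-+] → (0.371144, -1.84244, -1.2005)–(1.4115, -1.4115, -1.2005)  len=1.1261
  (v30,v1,v31) [--+] → (1.56525, -1.04036, -1.2005)–(1.4115, -1.4115, -1.2005)  len=0.4017
  (v31,v1,v2) [+-+] → (1.56525, -1.04036, -1.2005)–(1.99619, 0, -1.2005)  len=1.1261

Chained into 1 loop(s):
  loop 1: 16 segments, perimeter = 12.2225
Total perimeter = 12.222


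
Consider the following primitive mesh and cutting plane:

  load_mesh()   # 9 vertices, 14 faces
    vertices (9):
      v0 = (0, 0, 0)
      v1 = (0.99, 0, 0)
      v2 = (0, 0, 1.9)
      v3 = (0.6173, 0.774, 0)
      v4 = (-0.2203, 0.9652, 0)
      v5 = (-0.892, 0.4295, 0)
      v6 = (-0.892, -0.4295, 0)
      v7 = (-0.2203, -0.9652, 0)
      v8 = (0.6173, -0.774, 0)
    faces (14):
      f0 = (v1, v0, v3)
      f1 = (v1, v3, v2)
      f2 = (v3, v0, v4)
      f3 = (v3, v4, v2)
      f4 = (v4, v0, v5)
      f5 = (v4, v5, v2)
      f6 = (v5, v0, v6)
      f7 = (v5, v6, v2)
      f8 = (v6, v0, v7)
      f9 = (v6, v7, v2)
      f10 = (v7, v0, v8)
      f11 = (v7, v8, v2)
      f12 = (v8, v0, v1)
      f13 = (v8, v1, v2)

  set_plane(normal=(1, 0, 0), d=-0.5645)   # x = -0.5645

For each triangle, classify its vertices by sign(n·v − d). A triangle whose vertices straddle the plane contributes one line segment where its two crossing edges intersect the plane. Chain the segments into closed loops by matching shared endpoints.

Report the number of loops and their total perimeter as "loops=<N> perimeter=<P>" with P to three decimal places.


loops=1 perimeter=3.552

Straddling triangles (6 of 14):
  (v4,v0,v5) [++-] → (-0.5645, 0.271808, 0)–(-0.5645, 0.690691, 0)  len=0.4189
  (v4,v5,v2) [+-+] → (-0.5645, 0.690691, 0)–(-0.5645, 0.271808, 0.69759)  len=0.8137
  (v5,v0,v6) [-+-] → (-0.5645, 0.271808, 0)–(-0.5645, -0.271808, 0)  len=0.5436
  (v5,v6,v2) [--+] → (-0.5645, -0.271808, 0.69759)–(-0.5645, 0.271808, 0.69759)  len=0.5436
  (v6,v0,v7) [-++] → (-0.5645, -0.271808, 0)–(-0.5645, -0.690691, 0)  len=0.4189
  (v6,v7,v2) [-++] → (-0.5645, -0.690691, 0)–(-0.5645, -0.271808, 0.69759)  len=0.8137

Chained into 1 loop(s):
  loop 1: 6 segments, perimeter = 3.5524
Total perimeter = 3.552


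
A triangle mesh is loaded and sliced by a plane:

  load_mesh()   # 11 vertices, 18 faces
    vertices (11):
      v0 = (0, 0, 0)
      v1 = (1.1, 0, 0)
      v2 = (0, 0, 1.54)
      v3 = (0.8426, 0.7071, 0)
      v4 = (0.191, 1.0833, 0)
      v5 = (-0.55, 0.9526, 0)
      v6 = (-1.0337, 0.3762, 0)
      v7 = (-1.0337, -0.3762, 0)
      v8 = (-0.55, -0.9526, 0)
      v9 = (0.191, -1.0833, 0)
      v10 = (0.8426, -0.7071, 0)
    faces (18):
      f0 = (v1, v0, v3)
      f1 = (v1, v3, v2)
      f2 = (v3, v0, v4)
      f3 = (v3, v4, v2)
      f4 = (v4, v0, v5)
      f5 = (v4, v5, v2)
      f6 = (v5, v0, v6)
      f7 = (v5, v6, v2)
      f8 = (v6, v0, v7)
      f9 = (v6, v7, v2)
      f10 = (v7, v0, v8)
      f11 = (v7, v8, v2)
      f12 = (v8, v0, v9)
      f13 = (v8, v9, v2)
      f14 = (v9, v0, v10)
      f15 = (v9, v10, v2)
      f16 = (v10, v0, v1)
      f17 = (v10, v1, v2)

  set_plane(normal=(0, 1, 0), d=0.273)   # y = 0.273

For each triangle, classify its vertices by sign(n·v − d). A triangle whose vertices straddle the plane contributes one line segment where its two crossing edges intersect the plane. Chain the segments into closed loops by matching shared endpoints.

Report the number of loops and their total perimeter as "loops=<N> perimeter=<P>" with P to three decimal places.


Straddling triangles (10 of 18):
  (v1,v0,v3) [--+] → (0.325314, 0.273, 0)–(1.00062, 0.273, 0)  len=0.6753
  (v1,v3,v2) [-+-] → (1.00062, 0.273, 0)–(0.325314, 0.273, 0.945431)  len=1.1618
  (v3,v0,v4) [+-+] → (0.325314, 0.273, 0)–(0.0481335, 0.273, 0)  len=0.2772
  (v3,v4,v2) [++-] → (0.0481335, 0.273, 1.15191)–(0.325314, 0.273, 0.945431)  len=0.3456
  (v4,v0,v5) [+-+] → (0.0481335, 0.273, 0)–(-0.157621, 0.273, 0)  len=0.2058
  (v4,v5,v2) [++-] → (-0.157621, 0.273, 1.09866)–(0.0481335, 0.273, 1.15191)  len=0.2125
  (v5,v0,v6) [+-+] → (-0.157621, 0.273, 0)–(-0.750133, 0.273, 0)  len=0.5925
  (v5,v6,v2) [++-] → (-0.750133, 0.273, 0.422456)–(-0.157621, 0.273, 1.09866)  len=0.8991
  (v6,v0,v7) [+--] → (-0.750133, 0.273, 0)–(-1.0337, 0.273, 0)  len=0.2836
  (v6,v7,v2) [+--] → (-1.0337, 0.273, 0)–(-0.750133, 0.273, 0.422456)  len=0.5088

Chained into 1 loop(s):
  loop 1: 10 segments, perimeter = 5.1622
Total perimeter = 5.162

loops=1 perimeter=5.162


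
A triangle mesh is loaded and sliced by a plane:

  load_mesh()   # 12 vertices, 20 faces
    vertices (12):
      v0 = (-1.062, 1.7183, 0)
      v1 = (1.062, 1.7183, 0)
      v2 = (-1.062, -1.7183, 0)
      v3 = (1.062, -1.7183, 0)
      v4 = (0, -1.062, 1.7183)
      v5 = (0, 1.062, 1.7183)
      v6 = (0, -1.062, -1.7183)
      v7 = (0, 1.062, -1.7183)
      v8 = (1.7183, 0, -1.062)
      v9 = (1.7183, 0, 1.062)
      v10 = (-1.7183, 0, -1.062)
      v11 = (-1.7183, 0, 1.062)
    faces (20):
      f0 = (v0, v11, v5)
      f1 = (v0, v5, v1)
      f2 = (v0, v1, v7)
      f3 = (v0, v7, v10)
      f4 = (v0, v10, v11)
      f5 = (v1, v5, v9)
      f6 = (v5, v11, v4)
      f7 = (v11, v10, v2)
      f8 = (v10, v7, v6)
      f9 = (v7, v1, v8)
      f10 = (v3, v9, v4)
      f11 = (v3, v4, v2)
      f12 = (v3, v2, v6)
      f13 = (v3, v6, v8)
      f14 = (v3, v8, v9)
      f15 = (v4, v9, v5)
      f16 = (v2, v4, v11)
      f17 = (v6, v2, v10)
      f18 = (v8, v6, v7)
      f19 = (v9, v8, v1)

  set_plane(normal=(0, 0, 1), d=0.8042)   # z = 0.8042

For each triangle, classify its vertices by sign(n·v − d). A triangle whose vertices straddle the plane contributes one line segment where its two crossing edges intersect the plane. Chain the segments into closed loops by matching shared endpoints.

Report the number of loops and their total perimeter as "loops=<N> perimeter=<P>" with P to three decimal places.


loops=1 perimeter=9.669

Straddling triangles (10 of 20):
  (v0,v11,v5) [-++] → (-1.55898, 0.417117, 0.8042)–(-0.564962, 1.41114, 0.8042)  len=1.4058
  (v0,v5,v1) [-+-] → (-0.564962, 1.41114, 0.8042)–(0.564962, 1.41114, 0.8042)  len=1.1299
  (v0,v10,v11) [--+] → (-1.7183, 0, 0.8042)–(-1.55898, 0.417117, 0.8042)  len=0.4465
  (v1,v5,v9) [-++] → (0.564962, 1.41114, 0.8042)–(1.55898, 0.417117, 0.8042)  len=1.4058
  (v11,v10,v2) [+--] → (-1.7183, 0, 0.8042)–(-1.55898, -0.417117, 0.8042)  len=0.4465
  (v3,v9,v4) [-++] → (1.55898, -0.417117, 0.8042)–(0.564962, -1.41114, 0.8042)  len=1.4058
  (v3,v4,v2) [-+-] → (0.564962, -1.41114, 0.8042)–(-0.564962, -1.41114, 0.8042)  len=1.1299
  (v3,v8,v9) [--+] → (1.7183, 0, 0.8042)–(1.55898, -0.417117, 0.8042)  len=0.4465
  (v2,v4,v11) [-++] → (-0.564962, -1.41114, 0.8042)–(-1.55898, -0.417117, 0.8042)  len=1.4058
  (v9,v8,v1) [+--] → (1.7183, 0, 0.8042)–(1.55898, 0.417117, 0.8042)  len=0.4465

Chained into 1 loop(s):
  loop 1: 10 segments, perimeter = 9.6689
Total perimeter = 9.669


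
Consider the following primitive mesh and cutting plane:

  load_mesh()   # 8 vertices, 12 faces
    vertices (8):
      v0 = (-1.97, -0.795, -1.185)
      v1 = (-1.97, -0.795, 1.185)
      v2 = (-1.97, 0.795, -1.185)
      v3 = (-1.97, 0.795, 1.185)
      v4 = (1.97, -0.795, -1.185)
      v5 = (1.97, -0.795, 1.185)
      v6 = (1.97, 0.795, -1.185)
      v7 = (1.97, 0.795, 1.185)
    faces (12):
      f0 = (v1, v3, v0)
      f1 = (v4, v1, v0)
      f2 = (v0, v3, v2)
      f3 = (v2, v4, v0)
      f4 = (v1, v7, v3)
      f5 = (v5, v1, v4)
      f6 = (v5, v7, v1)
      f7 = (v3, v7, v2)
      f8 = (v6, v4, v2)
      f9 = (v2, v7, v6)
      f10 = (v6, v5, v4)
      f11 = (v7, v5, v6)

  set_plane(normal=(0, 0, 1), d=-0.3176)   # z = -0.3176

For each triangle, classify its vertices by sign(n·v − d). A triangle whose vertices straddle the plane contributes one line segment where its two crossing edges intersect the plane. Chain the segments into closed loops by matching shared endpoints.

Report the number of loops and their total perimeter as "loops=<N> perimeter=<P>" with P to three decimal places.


loops=1 perimeter=11.060

Straddling triangles (8 of 12):
  (v1,v3,v0) [++-] → (-1.97, -0.213073, -0.3176)–(-1.97, -0.795, -0.3176)  len=0.5819
  (v4,v1,v0) [-+-] → (0.527993, -0.795, -0.3176)–(-1.97, -0.795, -0.3176)  len=2.4980
  (v0,v3,v2) [-+-] → (-1.97, -0.213073, -0.3176)–(-1.97, 0.795, -0.3176)  len=1.0081
  (v5,v1,v4) [++-] → (0.527993, -0.795, -0.3176)–(1.97, -0.795, -0.3176)  len=1.4420
  (v3,v7,v2) [++-] → (-0.527993, 0.795, -0.3176)–(-1.97, 0.795, -0.3176)  len=1.4420
  (v2,v7,v6) [-+-] → (-0.527993, 0.795, -0.3176)–(1.97, 0.795, -0.3176)  len=2.4980
  (v6,v5,v4) [-+-] → (1.97, 0.213073, -0.3176)–(1.97, -0.795, -0.3176)  len=1.0081
  (v7,v5,v6) [++-] → (1.97, 0.213073, -0.3176)–(1.97, 0.795, -0.3176)  len=0.5819

Chained into 1 loop(s):
  loop 1: 8 segments, perimeter = 11.0600
Total perimeter = 11.060


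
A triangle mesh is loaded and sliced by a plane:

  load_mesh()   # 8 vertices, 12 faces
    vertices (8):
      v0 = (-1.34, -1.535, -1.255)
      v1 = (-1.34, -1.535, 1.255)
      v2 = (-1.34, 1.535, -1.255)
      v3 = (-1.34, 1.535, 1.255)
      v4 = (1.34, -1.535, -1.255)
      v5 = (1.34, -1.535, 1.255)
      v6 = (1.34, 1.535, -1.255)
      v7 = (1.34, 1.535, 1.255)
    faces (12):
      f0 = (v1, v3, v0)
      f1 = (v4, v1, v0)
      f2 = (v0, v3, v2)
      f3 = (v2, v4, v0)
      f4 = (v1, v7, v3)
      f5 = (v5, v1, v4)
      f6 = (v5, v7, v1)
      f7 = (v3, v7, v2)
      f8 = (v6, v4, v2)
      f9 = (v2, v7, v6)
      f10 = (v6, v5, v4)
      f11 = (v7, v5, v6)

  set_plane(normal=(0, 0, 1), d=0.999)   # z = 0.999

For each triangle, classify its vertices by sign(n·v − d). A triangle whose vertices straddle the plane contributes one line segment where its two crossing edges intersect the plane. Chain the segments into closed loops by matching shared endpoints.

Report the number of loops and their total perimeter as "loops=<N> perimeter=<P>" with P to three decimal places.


Straddling triangles (8 of 12):
  (v1,v3,v0) [++-] → (-1.34, 1.22188, 0.999)–(-1.34, -1.535, 0.999)  len=2.7569
  (v4,v1,v0) [-+-] → (-1.06666, -1.535, 0.999)–(-1.34, -1.535, 0.999)  len=0.2733
  (v0,v3,v2) [-+-] → (-1.34, 1.22188, 0.999)–(-1.34, 1.535, 0.999)  len=0.3131
  (v5,v1,v4) [++-] → (-1.06666, -1.535, 0.999)–(1.34, -1.535, 0.999)  len=2.4067
  (v3,v7,v2) [++-] → (1.06666, 1.535, 0.999)–(-1.34, 1.535, 0.999)  len=2.4067
  (v2,v7,v6) [-+-] → (1.06666, 1.535, 0.999)–(1.34, 1.535, 0.999)  len=0.2733
  (v6,v5,v4) [-+-] → (1.34, -1.22188, 0.999)–(1.34, -1.535, 0.999)  len=0.3131
  (v7,v5,v6) [++-] → (1.34, -1.22188, 0.999)–(1.34, 1.535, 0.999)  len=2.7569

Chained into 1 loop(s):
  loop 1: 8 segments, perimeter = 11.5000
Total perimeter = 11.500

loops=1 perimeter=11.500


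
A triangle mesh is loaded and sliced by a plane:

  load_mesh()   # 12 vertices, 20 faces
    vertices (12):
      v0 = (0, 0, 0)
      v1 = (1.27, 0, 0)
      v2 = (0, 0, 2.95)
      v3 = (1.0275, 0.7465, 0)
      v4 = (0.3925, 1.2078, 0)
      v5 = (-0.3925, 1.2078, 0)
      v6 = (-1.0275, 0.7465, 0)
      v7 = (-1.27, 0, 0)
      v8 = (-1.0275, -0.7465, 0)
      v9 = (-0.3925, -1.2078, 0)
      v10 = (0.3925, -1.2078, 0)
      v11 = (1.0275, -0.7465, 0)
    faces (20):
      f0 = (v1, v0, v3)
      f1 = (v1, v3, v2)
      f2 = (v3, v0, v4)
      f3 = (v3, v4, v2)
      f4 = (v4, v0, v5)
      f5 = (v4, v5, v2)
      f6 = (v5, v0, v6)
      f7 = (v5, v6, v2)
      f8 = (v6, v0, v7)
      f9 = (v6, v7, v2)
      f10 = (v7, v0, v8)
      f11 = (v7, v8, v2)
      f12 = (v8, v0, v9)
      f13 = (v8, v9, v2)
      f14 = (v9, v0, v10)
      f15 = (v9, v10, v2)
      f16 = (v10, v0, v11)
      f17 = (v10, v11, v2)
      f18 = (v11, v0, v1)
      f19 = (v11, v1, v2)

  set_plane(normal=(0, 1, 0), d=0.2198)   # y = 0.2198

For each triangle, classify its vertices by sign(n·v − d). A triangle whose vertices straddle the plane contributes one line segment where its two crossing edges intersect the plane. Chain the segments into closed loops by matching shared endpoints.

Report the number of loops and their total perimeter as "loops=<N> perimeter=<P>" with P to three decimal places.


Straddling triangles (10 of 20):
  (v1,v0,v3) [--+] → (0.302538, 0.2198, 0)–(1.1986, 0.2198, 0)  len=0.8961
  (v1,v3,v2) [-+-] → (1.1986, 0.2198, 0)–(0.302538, 0.2198, 2.0814)  len=2.2661
  (v3,v0,v4) [+-+] → (0.302538, 0.2198, 0)–(0.0714286, 0.2198, 0)  len=0.2311
  (v3,v4,v2) [++-] → (0.0714286, 0.2198, 2.41315)–(0.302538, 0.2198, 2.0814)  len=0.4043
  (v4,v0,v5) [+-+] → (0.0714286, 0.2198, 0)–(-0.0714286, 0.2198, 0)  len=0.1429
  (v4,v5,v2) [++-] → (-0.0714286, 0.2198, 2.41315)–(0.0714286, 0.2198, 2.41315)  len=0.1429
  (v5,v0,v6) [+-+] → (-0.0714286, 0.2198, 0)–(-0.302538, 0.2198, 0)  len=0.2311
  (v5,v6,v2) [++-] → (-0.302538, 0.2198, 2.0814)–(-0.0714286, 0.2198, 2.41315)  len=0.4043
  (v6,v0,v7) [+--] → (-0.302538, 0.2198, 0)–(-1.1986, 0.2198, 0)  len=0.8961
  (v6,v7,v2) [+--] → (-1.1986, 0.2198, 0)–(-0.302538, 0.2198, 2.0814)  len=2.2661

Chained into 1 loop(s):
  loop 1: 10 segments, perimeter = 7.8809
Total perimeter = 7.881

loops=1 perimeter=7.881


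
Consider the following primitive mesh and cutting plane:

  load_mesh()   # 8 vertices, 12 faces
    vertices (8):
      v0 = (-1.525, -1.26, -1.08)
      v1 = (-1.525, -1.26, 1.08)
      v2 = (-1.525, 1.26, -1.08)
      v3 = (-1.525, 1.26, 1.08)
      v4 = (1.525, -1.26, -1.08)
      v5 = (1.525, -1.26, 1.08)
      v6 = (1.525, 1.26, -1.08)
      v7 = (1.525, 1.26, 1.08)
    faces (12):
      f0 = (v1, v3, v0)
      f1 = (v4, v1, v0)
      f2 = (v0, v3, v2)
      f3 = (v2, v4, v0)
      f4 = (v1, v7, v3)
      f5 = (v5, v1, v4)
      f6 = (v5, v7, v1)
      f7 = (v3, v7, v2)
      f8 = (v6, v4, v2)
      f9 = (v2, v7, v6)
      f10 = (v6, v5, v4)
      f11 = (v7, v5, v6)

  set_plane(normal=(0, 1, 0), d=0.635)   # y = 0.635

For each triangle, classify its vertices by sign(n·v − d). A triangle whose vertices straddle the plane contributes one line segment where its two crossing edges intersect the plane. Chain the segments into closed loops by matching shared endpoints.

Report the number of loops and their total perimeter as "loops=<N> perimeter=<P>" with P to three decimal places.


loops=1 perimeter=10.420

Straddling triangles (8 of 12):
  (v1,v3,v0) [-+-] → (-1.525, 0.635, 1.08)–(-1.525, 0.635, 0.544286)  len=0.5357
  (v0,v3,v2) [-++] → (-1.525, 0.635, 0.544286)–(-1.525, 0.635, -1.08)  len=1.6243
  (v2,v4,v0) [+--] → (-0.768552, 0.635, -1.08)–(-1.525, 0.635, -1.08)  len=0.7564
  (v1,v7,v3) [-++] → (0.768552, 0.635, 1.08)–(-1.525, 0.635, 1.08)  len=2.2936
  (v5,v7,v1) [-+-] → (1.525, 0.635, 1.08)–(0.768552, 0.635, 1.08)  len=0.7564
  (v6,v4,v2) [+-+] → (1.525, 0.635, -1.08)–(-0.768552, 0.635, -1.08)  len=2.2936
  (v6,v5,v4) [+--] → (1.525, 0.635, -0.544286)–(1.525, 0.635, -1.08)  len=0.5357
  (v7,v5,v6) [+-+] → (1.525, 0.635, 1.08)–(1.525, 0.635, -0.544286)  len=1.6243

Chained into 1 loop(s):
  loop 1: 8 segments, perimeter = 10.4200
Total perimeter = 10.420


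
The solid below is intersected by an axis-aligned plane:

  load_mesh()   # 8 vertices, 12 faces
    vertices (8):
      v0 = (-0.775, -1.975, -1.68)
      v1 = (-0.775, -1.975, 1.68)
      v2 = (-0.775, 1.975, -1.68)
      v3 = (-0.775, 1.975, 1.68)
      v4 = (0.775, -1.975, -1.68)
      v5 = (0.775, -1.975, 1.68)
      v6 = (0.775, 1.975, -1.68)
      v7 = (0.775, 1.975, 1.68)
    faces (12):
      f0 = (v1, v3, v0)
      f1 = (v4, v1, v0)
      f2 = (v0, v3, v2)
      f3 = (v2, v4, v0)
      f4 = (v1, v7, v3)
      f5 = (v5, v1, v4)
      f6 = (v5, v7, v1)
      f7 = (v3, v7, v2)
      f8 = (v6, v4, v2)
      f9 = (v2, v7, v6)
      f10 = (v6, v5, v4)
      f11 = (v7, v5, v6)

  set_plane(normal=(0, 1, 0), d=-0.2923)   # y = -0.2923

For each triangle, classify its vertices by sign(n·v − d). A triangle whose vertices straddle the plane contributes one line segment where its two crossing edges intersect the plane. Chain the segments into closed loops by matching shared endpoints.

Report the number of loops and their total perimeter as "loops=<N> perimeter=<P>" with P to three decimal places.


Straddling triangles (8 of 12):
  (v1,v3,v0) [-+-] → (-0.775, -0.2923, 1.68)–(-0.775, -0.2923, -0.24864)  len=1.9286
  (v0,v3,v2) [-++] → (-0.775, -0.2923, -0.24864)–(-0.775, -0.2923, -1.68)  len=1.4314
  (v2,v4,v0) [+--] → (0.1147, -0.2923, -1.68)–(-0.775, -0.2923, -1.68)  len=0.8897
  (v1,v7,v3) [-++] → (-0.1147, -0.2923, 1.68)–(-0.775, -0.2923, 1.68)  len=0.6603
  (v5,v7,v1) [-+-] → (0.775, -0.2923, 1.68)–(-0.1147, -0.2923, 1.68)  len=0.8897
  (v6,v4,v2) [+-+] → (0.775, -0.2923, -1.68)–(0.1147, -0.2923, -1.68)  len=0.6603
  (v6,v5,v4) [+--] → (0.775, -0.2923, 0.24864)–(0.775, -0.2923, -1.68)  len=1.9286
  (v7,v5,v6) [+-+] → (0.775, -0.2923, 1.68)–(0.775, -0.2923, 0.24864)  len=1.4314

Chained into 1 loop(s):
  loop 1: 8 segments, perimeter = 9.8200
Total perimeter = 9.820

loops=1 perimeter=9.820


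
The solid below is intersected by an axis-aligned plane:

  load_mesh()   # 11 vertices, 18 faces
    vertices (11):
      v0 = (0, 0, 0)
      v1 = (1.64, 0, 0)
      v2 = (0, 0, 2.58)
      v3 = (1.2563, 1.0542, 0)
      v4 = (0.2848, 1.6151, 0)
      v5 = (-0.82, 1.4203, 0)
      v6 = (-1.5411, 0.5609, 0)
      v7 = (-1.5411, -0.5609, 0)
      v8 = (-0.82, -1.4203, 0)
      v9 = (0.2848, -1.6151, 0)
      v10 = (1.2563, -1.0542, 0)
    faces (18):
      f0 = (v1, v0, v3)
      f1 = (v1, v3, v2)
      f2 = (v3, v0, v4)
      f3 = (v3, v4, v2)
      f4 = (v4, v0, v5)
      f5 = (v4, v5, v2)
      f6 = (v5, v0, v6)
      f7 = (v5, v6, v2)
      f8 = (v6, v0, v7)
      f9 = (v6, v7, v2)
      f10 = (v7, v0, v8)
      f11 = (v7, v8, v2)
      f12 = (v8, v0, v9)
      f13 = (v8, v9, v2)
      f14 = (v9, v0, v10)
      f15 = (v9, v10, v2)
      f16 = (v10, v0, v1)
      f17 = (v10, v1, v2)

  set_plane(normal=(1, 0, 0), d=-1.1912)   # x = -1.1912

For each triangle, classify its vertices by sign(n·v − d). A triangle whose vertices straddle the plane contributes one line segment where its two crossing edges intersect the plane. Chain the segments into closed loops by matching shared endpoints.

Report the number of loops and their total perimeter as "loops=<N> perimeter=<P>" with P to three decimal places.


Straddling triangles (6 of 18):
  (v5,v0,v6) [++-] → (-1.1912, 0.43355, 0)–(-1.1912, 0.977907, 0)  len=0.5444
  (v5,v6,v2) [+-+] → (-1.1912, 0.977907, 0)–(-1.1912, 0.43355, 0.585778)  len=0.7997
  (v6,v0,v7) [-+-] → (-1.1912, 0.43355, 0)–(-1.1912, -0.43355, 0)  len=0.8671
  (v6,v7,v2) [--+] → (-1.1912, -0.43355, 0.585778)–(-1.1912, 0.43355, 0.585778)  len=0.8671
  (v7,v0,v8) [-++] → (-1.1912, -0.43355, 0)–(-1.1912, -0.977907, 0)  len=0.5444
  (v7,v8,v2) [-++] → (-1.1912, -0.977907, 0)–(-1.1912, -0.43355, 0.585778)  len=0.7997

Chained into 1 loop(s):
  loop 1: 6 segments, perimeter = 4.4222
Total perimeter = 4.422

loops=1 perimeter=4.422


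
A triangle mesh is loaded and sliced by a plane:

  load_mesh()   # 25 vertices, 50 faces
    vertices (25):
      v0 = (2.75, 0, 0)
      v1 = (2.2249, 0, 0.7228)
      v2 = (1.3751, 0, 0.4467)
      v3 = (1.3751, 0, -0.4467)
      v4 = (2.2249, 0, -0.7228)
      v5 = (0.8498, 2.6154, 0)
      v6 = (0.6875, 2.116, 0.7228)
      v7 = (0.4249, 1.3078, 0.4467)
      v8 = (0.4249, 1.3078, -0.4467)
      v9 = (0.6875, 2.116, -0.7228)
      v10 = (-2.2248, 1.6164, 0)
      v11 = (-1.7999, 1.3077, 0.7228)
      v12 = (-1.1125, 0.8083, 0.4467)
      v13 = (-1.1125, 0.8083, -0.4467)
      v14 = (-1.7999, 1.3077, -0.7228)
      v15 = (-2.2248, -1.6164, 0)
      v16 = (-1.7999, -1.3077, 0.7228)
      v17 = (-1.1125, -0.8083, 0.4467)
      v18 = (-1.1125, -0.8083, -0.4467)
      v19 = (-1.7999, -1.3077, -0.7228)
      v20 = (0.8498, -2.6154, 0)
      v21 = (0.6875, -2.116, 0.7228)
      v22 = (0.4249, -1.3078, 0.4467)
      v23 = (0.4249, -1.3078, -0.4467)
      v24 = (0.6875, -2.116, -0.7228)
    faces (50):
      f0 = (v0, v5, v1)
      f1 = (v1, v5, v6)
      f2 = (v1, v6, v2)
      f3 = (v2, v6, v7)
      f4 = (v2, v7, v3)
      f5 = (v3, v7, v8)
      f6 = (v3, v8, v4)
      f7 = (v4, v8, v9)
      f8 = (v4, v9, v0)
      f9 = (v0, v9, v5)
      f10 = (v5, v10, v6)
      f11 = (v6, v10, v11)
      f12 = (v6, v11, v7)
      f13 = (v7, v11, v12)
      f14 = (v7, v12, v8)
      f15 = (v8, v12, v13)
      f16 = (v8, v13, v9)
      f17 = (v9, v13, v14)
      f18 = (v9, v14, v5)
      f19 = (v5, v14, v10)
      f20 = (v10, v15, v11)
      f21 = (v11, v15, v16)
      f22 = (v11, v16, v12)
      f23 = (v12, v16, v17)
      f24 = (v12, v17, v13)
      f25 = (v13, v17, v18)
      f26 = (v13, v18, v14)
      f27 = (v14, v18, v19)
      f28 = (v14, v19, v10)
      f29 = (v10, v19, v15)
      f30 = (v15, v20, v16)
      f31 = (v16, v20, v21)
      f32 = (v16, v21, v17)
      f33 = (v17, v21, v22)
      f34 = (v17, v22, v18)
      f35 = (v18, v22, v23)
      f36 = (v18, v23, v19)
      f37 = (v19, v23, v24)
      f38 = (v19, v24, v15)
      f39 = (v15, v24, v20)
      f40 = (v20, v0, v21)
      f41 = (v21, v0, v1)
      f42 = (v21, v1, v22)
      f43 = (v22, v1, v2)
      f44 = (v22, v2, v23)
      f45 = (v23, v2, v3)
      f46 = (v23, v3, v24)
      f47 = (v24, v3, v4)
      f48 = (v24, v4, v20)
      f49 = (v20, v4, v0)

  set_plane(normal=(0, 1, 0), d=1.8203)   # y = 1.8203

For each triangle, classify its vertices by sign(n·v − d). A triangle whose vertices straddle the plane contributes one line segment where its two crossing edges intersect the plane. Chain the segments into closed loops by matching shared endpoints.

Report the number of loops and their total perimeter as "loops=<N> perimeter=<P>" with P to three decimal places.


Straddling triangles (14 of 50):
  (v0,v5,v1) [-+-] → (1.42747, 1.8203, 0)–(1.26784, 1.8203, 0.219736)  len=0.2716
  (v1,v5,v6) [-++] → (1.26784, 1.8203, 0.219736)–(0.902344, 1.8203, 0.7228)  len=0.6218
  (v1,v6,v2) [-+-] → (0.902344, 1.8203, 0.7228)–(0.783589, 1.8203, 0.684216)  len=0.1249
  (v2,v6,v7) [-+-] → (0.783589, 1.8203, 0.684216)–(0.591421, 1.8203, 0.621782)  len=0.2021
  (v4,v8,v9) [--+] → (0.591421, 1.8203, -0.621782)–(0.902344, 1.8203, -0.7228)  len=0.3269
  (v4,v9,v0) [-+-] → (0.902344, 1.8203, -0.7228)–(0.975724, 1.8203, -0.621792)  len=0.1248
  (v0,v9,v5) [-++] → (0.975724, 1.8203, -0.621792)–(1.42747, 1.8203, 0)  len=0.7686
  (v5,v10,v6) [+-+] → (-1.59726, 1.8203, 0)–(-1.03621, 1.8203, 0.294994)  len=0.6339
  (v6,v10,v11) [+--] → (-1.03621, 1.8203, 0.294994)–(-0.222464, 1.8203, 0.7228)  len=0.9194
  (v6,v11,v7) [+--] → (-0.222464, 1.8203, 0.7228)–(0.591421, 1.8203, 0.621782)  len=0.8201
  (v8,v13,v9) [--+] → (0.28048, 1.8203, -0.660368)–(0.591421, 1.8203, -0.621782)  len=0.3133
  (v9,v13,v14) [+--] → (0.28048, 1.8203, -0.660368)–(-0.222464, 1.8203, -0.7228)  len=0.5068
  (v9,v14,v5) [+-+] → (-0.222464, 1.8203, -0.7228)–(-0.761255, 1.8203, -0.439473)  len=0.6087
  (v5,v14,v10) [+--] → (-0.761255, 1.8203, -0.439473)–(-1.59726, 1.8203, 0)  len=0.9445

Chained into 1 loop(s):
  loop 1: 14 segments, perimeter = 7.1874
Total perimeter = 7.187

loops=1 perimeter=7.187


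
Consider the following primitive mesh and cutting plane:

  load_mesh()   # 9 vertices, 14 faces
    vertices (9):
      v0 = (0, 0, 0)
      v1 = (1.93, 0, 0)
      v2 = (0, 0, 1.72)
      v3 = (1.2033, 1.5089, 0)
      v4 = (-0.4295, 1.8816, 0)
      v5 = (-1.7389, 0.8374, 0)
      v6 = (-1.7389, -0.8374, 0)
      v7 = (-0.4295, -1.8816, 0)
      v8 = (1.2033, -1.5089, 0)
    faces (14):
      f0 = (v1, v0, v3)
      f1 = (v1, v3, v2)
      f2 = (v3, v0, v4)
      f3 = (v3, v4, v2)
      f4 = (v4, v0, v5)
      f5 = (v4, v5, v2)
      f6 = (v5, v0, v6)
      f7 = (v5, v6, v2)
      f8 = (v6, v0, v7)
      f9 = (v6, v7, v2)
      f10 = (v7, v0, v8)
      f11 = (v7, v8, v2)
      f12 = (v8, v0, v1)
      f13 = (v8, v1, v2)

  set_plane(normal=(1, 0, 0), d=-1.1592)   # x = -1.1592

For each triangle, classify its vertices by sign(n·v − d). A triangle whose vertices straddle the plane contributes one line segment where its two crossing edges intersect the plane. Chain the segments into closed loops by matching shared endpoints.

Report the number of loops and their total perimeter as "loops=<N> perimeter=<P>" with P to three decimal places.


Straddling triangles (6 of 14):
  (v4,v0,v5) [++-] → (-1.1592, 0.558235, 0)–(-1.1592, 1.29969, 0)  len=0.7415
  (v4,v5,v2) [+-+] → (-1.1592, 1.29969, 0)–(-1.1592, 0.558235, 0.573399)  len=0.9373
  (v5,v0,v6) [-+-] → (-1.1592, 0.558235, 0)–(-1.1592, -0.558235, 0)  len=1.1165
  (v5,v6,v2) [--+] → (-1.1592, -0.558235, 0.573399)–(-1.1592, 0.558235, 0.573399)  len=1.1165
  (v6,v0,v7) [-++] → (-1.1592, -0.558235, 0)–(-1.1592, -1.29969, 0)  len=0.7415
  (v6,v7,v2) [-++] → (-1.1592, -1.29969, 0)–(-1.1592, -0.558235, 0.573399)  len=0.9373

Chained into 1 loop(s):
  loop 1: 6 segments, perimeter = 5.5905
Total perimeter = 5.590

loops=1 perimeter=5.590


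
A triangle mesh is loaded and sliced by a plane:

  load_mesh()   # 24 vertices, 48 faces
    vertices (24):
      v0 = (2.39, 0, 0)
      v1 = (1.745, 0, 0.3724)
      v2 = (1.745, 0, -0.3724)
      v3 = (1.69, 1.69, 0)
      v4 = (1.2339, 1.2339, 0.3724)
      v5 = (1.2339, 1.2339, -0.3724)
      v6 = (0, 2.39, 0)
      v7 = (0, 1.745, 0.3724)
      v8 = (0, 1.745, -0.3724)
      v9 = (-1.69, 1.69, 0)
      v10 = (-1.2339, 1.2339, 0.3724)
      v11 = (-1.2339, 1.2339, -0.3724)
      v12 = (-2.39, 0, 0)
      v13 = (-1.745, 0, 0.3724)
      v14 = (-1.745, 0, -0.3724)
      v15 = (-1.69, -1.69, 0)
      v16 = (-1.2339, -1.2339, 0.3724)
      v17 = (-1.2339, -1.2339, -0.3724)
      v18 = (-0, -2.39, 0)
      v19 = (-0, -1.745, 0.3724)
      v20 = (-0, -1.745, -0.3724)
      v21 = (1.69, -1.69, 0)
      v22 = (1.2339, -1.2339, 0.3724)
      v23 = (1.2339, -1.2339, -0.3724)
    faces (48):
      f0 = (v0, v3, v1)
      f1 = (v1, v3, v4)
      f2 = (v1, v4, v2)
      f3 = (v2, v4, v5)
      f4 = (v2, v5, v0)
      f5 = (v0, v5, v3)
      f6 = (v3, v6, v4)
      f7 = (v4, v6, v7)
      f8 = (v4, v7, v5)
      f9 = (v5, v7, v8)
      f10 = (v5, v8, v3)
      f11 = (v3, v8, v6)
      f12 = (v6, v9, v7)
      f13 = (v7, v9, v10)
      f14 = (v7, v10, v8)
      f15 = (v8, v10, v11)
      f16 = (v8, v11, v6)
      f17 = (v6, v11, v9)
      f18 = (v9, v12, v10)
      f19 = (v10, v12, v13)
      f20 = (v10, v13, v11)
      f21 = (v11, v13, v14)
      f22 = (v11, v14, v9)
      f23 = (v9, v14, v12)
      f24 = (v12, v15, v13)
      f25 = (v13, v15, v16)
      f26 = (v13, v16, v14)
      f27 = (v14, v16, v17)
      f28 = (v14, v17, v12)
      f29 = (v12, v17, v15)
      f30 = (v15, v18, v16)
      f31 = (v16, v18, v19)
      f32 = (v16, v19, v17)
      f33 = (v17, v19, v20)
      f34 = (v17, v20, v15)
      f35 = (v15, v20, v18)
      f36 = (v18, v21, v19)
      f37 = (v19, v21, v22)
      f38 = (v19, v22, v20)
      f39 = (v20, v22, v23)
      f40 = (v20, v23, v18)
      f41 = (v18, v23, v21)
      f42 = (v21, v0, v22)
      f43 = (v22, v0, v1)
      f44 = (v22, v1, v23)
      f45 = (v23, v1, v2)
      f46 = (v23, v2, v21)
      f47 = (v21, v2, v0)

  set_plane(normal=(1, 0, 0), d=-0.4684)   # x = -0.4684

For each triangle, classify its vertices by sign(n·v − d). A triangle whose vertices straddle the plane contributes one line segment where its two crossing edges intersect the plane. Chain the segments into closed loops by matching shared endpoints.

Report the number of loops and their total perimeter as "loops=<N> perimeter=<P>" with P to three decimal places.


loops=2 perimeter=4.469

Straddling triangles (12 of 48):
  (v6,v9,v7) [+-+] → (-0.4684, 2.19599, 0)–(-0.4684, 1.72976, 0.269186)  len=0.5384
  (v7,v9,v10) [+--] → (-0.4684, 1.72976, 0.269186)–(-0.4684, 1.55098, 0.3724)  len=0.2064
  (v7,v10,v8) [+-+] → (-0.4684, 1.55098, 0.3724)–(-0.4684, 1.55098, -0.0896669)  len=0.4621
  (v8,v10,v11) [+--] → (-0.4684, 1.55098, -0.0896669)–(-0.4684, 1.55098, -0.3724)  len=0.2827
  (v8,v11,v6) [+-+] → (-0.4684, 1.55098, -0.3724)–(-0.4684, 1.95113, -0.141367)  len=0.4621
  (v6,v11,v9) [+--] → (-0.4684, 1.95113, -0.141367)–(-0.4684, 2.19599, 0)  len=0.2827
  (v15,v18,v16) [-+-] → (-0.4684, -2.19599, 0)–(-0.4684, -1.95113, 0.141367)  len=0.2827
  (v16,v18,v19) [-++] → (-0.4684, -1.95113, 0.141367)–(-0.4684, -1.55098, 0.3724)  len=0.4621
  (v16,v19,v17) [-+-] → (-0.4684, -1.55098, 0.3724)–(-0.4684, -1.55098, 0.0896669)  len=0.2827
  (v17,v19,v20) [-++] → (-0.4684, -1.55098, 0.0896669)–(-0.4684, -1.55098, -0.3724)  len=0.4621
  (v17,v20,v15) [-+-] → (-0.4684, -1.55098, -0.3724)–(-0.4684, -1.72976, -0.269186)  len=0.2064
  (v15,v20,v18) [-++] → (-0.4684, -1.72976, -0.269186)–(-0.4684, -2.19599, 0)  len=0.5384

Chained into 2 loop(s):
  loop 1: 6 segments, perimeter = 2.2344
  loop 2: 6 segments, perimeter = 2.2344
Total perimeter = 4.469


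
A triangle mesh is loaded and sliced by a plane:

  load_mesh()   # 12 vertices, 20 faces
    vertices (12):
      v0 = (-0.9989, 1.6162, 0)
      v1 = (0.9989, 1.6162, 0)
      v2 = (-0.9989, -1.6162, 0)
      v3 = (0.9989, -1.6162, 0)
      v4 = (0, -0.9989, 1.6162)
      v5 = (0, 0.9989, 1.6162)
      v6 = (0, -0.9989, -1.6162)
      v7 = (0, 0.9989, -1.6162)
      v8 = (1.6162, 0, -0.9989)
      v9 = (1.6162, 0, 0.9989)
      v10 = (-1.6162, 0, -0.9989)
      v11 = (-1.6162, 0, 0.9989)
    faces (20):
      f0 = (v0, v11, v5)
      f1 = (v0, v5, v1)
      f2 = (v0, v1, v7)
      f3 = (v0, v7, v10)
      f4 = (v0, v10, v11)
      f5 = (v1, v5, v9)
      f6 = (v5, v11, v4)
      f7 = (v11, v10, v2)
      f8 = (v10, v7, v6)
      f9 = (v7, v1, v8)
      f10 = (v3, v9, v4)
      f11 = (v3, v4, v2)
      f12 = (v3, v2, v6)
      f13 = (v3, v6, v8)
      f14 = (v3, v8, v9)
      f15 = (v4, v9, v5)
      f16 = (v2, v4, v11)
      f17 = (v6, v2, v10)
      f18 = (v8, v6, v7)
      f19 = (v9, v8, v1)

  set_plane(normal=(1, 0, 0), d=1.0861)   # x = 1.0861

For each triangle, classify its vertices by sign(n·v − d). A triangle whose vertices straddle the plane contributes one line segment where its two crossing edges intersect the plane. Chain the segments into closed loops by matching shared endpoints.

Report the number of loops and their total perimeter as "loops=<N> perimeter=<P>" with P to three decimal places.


loops=1 perimeter=7.873

Straddling triangles (8 of 20):
  (v1,v5,v9) [--+] → (1.0861, 0.327631, 1.20137)–(1.0861, 1.3879, 0.141105)  len=1.4994
  (v7,v1,v8) [--+] → (1.0861, 1.3879, -0.141105)–(1.0861, 0.327631, -1.20137)  len=1.4994
  (v3,v9,v4) [-+-] → (1.0861, -1.3879, 0.141105)–(1.0861, -0.327631, 1.20137)  len=1.4994
  (v3,v6,v8) [--+] → (1.0861, -0.327631, -1.20137)–(1.0861, -1.3879, -0.141105)  len=1.4994
  (v3,v8,v9) [-++] → (1.0861, -1.3879, -0.141105)–(1.0861, -1.3879, 0.141105)  len=0.2822
  (v4,v9,v5) [-+-] → (1.0861, -0.327631, 1.20137)–(1.0861, 0.327631, 1.20137)  len=0.6553
  (v8,v6,v7) [+--] → (1.0861, -0.327631, -1.20137)–(1.0861, 0.327631, -1.20137)  len=0.6553
  (v9,v8,v1) [++-] → (1.0861, 1.3879, -0.141105)–(1.0861, 1.3879, 0.141105)  len=0.2822

Chained into 1 loop(s):
  loop 1: 8 segments, perimeter = 7.8727
Total perimeter = 7.873


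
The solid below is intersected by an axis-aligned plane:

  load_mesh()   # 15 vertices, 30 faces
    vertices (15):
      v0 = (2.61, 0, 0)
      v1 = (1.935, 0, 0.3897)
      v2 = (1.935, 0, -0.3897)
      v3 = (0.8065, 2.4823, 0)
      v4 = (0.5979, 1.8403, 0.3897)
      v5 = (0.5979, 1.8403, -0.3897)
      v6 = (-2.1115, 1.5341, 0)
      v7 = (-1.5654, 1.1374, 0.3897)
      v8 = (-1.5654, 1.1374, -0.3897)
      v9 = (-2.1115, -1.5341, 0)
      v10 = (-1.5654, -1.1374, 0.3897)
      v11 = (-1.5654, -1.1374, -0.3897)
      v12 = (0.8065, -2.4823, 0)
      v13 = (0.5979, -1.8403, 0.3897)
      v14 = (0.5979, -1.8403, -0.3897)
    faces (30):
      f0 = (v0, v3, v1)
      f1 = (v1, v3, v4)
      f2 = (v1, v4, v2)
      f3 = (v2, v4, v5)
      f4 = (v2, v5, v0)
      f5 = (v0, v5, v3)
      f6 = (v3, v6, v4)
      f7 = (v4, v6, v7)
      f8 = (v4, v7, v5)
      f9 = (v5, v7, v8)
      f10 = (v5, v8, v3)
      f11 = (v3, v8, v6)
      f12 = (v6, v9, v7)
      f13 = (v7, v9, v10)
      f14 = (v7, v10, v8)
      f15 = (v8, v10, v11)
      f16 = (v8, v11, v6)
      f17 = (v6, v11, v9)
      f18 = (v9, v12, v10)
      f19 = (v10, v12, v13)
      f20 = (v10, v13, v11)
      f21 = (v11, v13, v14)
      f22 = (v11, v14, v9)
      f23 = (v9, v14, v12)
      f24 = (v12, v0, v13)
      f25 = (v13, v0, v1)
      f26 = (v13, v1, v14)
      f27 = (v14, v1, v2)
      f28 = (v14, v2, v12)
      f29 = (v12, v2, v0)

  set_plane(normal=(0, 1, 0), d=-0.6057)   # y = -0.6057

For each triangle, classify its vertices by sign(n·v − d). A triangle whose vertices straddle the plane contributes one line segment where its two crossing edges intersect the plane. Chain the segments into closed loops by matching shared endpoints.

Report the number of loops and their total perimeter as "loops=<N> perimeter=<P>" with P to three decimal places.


loops=2 perimeter=4.459

Straddling triangles (12 of 30):
  (v6,v9,v7) [+-+] → (-2.1115, -0.6057, 0)–(-1.92172, -0.6057, 0.135429)  len=0.2331
  (v7,v9,v10) [+--] → (-1.92172, -0.6057, 0.135429)–(-1.5654, -0.6057, 0.3897)  len=0.4377
  (v7,v10,v8) [+-+] → (-1.5654, -0.6057, 0.3897)–(-1.5654, -0.6057, 0.207527)  len=0.1822
  (v8,v10,v11) [+--] → (-1.5654, -0.6057, 0.207527)–(-1.5654, -0.6057, -0.3897)  len=0.5972
  (v8,v11,v6) [+-+] → (-1.5654, -0.6057, -0.3897)–(-1.67409, -0.6057, -0.312139)  len=0.1335
  (v6,v11,v9) [+--] → (-1.67409, -0.6057, -0.312139)–(-2.1115, -0.6057, 0)  len=0.5374
  (v12,v0,v13) [-+-] → (2.16993, -0.6057, 0)–(1.94776, -0.6057, 0.128262)  len=0.2565
  (v13,v0,v1) [-++] → (1.94776, -0.6057, 0.128262)–(1.49492, -0.6057, 0.3897)  len=0.5229
  (v13,v1,v14) [-+-] → (1.49492, -0.6057, 0.3897)–(1.49492, -0.6057, 0.133175)  len=0.2565
  (v14,v1,v2) [-++] → (1.49492, -0.6057, 0.133175)–(1.49492, -0.6057, -0.3897)  len=0.5229
  (v14,v2,v12) [-+-] → (1.49492, -0.6057, -0.3897)–(1.65964, -0.6057, -0.29461)  len=0.1902
  (v12,v2,v0) [-++] → (1.65964, -0.6057, -0.29461)–(2.16993, -0.6057, 0)  len=0.5892

Chained into 2 loop(s):
  loop 1: 6 segments, perimeter = 2.1212
  loop 2: 6 segments, perimeter = 2.3383
Total perimeter = 4.459


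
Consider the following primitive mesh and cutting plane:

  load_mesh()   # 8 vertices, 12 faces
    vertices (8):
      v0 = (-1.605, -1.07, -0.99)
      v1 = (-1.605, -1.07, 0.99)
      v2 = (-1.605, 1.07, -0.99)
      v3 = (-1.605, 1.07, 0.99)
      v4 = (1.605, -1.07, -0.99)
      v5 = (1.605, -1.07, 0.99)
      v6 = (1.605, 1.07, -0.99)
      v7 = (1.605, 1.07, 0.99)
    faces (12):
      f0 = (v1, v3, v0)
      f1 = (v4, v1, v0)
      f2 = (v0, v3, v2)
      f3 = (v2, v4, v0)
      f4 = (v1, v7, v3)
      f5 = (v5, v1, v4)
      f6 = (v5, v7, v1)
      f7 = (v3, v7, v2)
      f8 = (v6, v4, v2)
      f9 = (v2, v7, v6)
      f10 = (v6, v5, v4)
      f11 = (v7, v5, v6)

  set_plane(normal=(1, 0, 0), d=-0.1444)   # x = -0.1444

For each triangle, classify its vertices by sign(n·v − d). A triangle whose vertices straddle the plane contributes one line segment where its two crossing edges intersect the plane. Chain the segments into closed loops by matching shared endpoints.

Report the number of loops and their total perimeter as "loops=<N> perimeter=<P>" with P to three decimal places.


Straddling triangles (8 of 12):
  (v4,v1,v0) [+--] → (-0.1444, -1.07, 0.0890692)–(-0.1444, -1.07, -0.99)  len=1.0791
  (v2,v4,v0) [-+-] → (-0.1444, 0.0962667, -0.99)–(-0.1444, -1.07, -0.99)  len=1.1663
  (v1,v7,v3) [-+-] → (-0.1444, -0.0962667, 0.99)–(-0.1444, 1.07, 0.99)  len=1.1663
  (v5,v1,v4) [+-+] → (-0.1444, -1.07, 0.99)–(-0.1444, -1.07, 0.0890692)  len=0.9009
  (v5,v7,v1) [++-] → (-0.1444, -0.0962667, 0.99)–(-0.1444, -1.07, 0.99)  len=0.9737
  (v3,v7,v2) [-+-] → (-0.1444, 1.07, 0.99)–(-0.1444, 1.07, -0.0890692)  len=1.0791
  (v6,v4,v2) [++-] → (-0.1444, 0.0962667, -0.99)–(-0.1444, 1.07, -0.99)  len=0.9737
  (v2,v7,v6) [-++] → (-0.1444, 1.07, -0.0890692)–(-0.1444, 1.07, -0.99)  len=0.9009

Chained into 1 loop(s):
  loop 1: 8 segments, perimeter = 8.2400
Total perimeter = 8.240

loops=1 perimeter=8.240
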